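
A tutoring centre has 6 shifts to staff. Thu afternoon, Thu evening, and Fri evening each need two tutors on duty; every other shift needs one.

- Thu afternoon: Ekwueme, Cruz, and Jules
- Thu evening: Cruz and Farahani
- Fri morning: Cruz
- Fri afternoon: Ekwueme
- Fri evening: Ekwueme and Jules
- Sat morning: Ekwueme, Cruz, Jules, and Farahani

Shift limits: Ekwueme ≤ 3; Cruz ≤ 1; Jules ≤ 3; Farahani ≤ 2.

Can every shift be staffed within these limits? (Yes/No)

No

Total capacity is 9 and 9 slots are needed, so capacity alone doesn't rule it out.
Shifts {Thu evening, Fri morning} need 3 worker-slots in total, but the tutors available for any of those shifts (Cruz and Farahani) can supply at most 2 among them. So no valid schedule exists.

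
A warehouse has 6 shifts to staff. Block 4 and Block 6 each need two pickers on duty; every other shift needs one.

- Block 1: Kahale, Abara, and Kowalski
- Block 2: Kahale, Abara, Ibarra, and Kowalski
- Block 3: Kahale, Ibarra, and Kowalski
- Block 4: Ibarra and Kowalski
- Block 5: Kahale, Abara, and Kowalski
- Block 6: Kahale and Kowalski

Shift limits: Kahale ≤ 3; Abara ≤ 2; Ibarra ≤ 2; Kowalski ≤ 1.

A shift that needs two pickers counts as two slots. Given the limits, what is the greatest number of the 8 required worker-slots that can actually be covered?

Total capacity across all pickers is 3+2+2+1 = 8, and 8 slots are needed, so at most 8 can be filled.
Shifts {Block 4, Block 6} need 4 slots but only Kahale, Ibarra, and Kowalski are available for them, supplying at most 3 — so at least 1 slot must go unfilled.
An assignment achieving 7: Block 1→Kahale, Block 2→Abara, Block 3→Kahale, Block 4→Ibarra+Kowalski, Block 5→Abara, Block 6→Kahale.
Loads: Kahale 3/3, Abara 2/2, Ibarra 1/2, Kowalski 1/1.

7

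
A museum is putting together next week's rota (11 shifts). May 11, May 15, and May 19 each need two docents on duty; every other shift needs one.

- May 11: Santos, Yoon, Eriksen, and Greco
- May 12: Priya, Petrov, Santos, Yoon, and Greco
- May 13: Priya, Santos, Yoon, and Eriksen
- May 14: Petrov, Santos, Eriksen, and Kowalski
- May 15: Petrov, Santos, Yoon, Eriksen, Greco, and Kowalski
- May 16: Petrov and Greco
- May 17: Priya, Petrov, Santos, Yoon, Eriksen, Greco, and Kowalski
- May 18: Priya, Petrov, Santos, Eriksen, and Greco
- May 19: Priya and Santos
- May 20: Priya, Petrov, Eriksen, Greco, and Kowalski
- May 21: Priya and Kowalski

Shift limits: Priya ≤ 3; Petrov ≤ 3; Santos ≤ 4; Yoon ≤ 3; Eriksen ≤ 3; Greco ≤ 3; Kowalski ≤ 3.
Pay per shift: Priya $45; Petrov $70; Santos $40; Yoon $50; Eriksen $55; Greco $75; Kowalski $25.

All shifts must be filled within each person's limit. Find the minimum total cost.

May 19 can only be covered by Priya and Santos, so that assignment is forced.
Picking the cheapest available docent for each shift independently would cost $530, but that ignores the shift limits.
An optimal schedule: May 11→Santos+Yoon, May 12→Santos, May 13→Santos, May 14→Kowalski, May 15→Kowalski+Yoon, May 16→Petrov, May 17→Yoon, May 18→Priya, May 19→Santos+Priya, May 20→Priya, May 21→Kowalski.
Total: 40 + 50 + 40 + 40 + 25 + 25 + 50 + 70 + 50 + 45 + 40 + 45 + 45 + 25 = $590.

$590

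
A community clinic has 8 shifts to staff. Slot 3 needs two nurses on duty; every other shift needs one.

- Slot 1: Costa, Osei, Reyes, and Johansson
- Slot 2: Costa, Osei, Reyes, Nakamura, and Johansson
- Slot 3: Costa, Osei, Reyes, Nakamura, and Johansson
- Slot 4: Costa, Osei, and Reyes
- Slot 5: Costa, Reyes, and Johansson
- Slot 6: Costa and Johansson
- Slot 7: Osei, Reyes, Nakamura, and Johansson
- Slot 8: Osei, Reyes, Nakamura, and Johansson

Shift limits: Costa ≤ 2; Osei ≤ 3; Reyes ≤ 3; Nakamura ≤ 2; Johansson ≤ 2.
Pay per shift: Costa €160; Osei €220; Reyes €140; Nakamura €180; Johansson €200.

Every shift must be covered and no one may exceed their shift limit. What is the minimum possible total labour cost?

€1500

Picking the cheapest available nurse for each shift independently would cost €1300, but that ignores the shift limits.
An optimal schedule: Slot 1→Reyes, Slot 2→Johansson, Slot 3→Costa+Johansson, Slot 4→Reyes, Slot 5→Reyes, Slot 6→Costa, Slot 7→Nakamura, Slot 8→Nakamura.
Total: 140 + 200 + 160 + 200 + 140 + 140 + 160 + 180 + 180 = €1500.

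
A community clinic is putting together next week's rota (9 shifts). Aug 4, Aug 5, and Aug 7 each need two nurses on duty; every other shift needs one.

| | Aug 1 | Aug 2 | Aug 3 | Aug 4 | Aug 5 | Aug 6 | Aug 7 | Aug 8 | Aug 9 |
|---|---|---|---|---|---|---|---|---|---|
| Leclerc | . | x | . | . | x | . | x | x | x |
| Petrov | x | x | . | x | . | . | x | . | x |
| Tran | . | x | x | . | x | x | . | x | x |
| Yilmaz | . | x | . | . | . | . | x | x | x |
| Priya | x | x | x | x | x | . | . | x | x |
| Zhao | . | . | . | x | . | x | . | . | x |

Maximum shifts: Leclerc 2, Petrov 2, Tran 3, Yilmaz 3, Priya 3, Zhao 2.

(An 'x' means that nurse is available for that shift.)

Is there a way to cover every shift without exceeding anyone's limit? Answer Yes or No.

Yes

One valid schedule: Aug 1→Petrov, Aug 2→Yilmaz, Aug 3→Tran, Aug 4→Petrov+Priya, Aug 5→Leclerc+Tran, Aug 6→Tran, Aug 7→Leclerc+Yilmaz, Aug 8→Yilmaz, Aug 9→Priya.
Loads: Leclerc 2/2, Petrov 2/2, Tran 3/3, Yilmaz 3/3, Priya 2/3, Zhao 0/2 — all within limits.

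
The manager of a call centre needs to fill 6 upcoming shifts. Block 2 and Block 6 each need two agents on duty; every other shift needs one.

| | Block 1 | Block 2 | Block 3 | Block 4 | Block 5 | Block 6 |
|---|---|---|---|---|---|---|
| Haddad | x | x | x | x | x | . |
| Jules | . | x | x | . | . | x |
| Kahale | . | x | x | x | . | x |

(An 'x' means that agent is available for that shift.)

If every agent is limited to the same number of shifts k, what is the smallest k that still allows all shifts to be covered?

3

With 3 agents and 8 worker-slots to fill, someone must work at least ⌈8/3⌉ = 3 shifts, so k ≥ 3.
k = 3 works: Block 1→Haddad, Block 2→Jules+Kahale, Block 3→Jules, Block 4→Haddad, Block 5→Haddad, Block 6→Jules+Kahale.
Loads: Haddad 3, Jules 3, Kahale 2 — all ≤ 3.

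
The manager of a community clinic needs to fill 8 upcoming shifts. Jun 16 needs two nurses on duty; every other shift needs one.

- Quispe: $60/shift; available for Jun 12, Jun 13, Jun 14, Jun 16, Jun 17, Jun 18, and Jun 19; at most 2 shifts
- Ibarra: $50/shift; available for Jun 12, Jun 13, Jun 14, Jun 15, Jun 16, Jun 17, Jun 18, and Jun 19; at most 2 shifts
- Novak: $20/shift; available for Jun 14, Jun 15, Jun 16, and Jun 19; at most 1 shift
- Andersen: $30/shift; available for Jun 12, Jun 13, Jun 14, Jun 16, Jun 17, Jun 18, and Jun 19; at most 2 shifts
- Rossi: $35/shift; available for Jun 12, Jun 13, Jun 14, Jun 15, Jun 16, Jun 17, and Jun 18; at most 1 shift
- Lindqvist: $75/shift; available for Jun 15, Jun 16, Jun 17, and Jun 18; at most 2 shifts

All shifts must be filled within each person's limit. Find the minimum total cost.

$410

Picking the cheapest available nurse for each shift independently would cost $230, but that ignores the shift limits.
An optimal schedule: Jun 12→Quispe, Jun 13→Quispe, Jun 14→Novak, Jun 15→Ibarra, Jun 16→Rossi+Lindqvist, Jun 17→Andersen, Jun 18→Andersen, Jun 19→Ibarra.
Total: 60 + 60 + 20 + 50 + 35 + 75 + 30 + 30 + 50 = $410.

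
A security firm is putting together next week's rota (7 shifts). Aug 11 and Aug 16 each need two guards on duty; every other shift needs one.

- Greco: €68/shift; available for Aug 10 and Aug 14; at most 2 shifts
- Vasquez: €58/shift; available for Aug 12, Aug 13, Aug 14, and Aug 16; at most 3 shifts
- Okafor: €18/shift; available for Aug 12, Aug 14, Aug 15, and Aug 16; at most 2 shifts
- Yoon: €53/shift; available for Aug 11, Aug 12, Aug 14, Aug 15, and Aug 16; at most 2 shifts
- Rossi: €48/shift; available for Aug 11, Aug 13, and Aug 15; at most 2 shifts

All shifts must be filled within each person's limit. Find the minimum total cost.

€422

Aug 10 can only be covered by Greco, so that assignment is forced.
Aug 11 can only be covered by Yoon and Rossi, so that assignment is forced.
Picking the cheapest available guard for each shift independently would cost €342, but that ignores the shift limits.
An optimal schedule: Aug 10→Greco, Aug 11→Rossi+Yoon, Aug 12→Okafor, Aug 13→Rossi, Aug 14→Vasquez, Aug 15→Okafor, Aug 16→Yoon+Vasquez.
Total: 68 + 48 + 53 + 18 + 48 + 58 + 18 + 53 + 58 = €422.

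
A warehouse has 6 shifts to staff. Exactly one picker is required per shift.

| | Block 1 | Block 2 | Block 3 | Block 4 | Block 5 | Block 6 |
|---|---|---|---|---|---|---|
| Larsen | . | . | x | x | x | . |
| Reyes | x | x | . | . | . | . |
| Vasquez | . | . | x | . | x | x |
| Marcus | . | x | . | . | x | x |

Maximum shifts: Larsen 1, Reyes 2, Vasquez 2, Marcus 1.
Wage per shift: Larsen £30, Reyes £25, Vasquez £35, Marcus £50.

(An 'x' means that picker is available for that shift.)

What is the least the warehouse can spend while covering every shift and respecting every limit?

Block 1 can only be covered by Reyes, so that assignment is forced.
Block 4 can only be covered by Larsen, so that assignment is forced.
Picking the cheapest available picker for each shift independently would cost £175, but that ignores the shift limits.
An optimal schedule: Block 1→Reyes, Block 2→Reyes, Block 3→Vasquez, Block 4→Larsen, Block 5→Marcus, Block 6→Vasquez.
Total: 25 + 25 + 35 + 30 + 50 + 35 = £200.

£200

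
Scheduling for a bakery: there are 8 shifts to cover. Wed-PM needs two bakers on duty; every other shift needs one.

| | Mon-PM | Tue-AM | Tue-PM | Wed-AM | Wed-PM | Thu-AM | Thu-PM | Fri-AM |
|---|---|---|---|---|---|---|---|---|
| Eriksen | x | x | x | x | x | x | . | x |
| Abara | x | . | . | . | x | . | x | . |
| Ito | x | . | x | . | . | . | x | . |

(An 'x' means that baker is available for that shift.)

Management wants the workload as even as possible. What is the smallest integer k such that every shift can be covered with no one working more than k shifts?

5

With 3 bakers and 9 worker-slots to fill, someone must work at least ⌈9/3⌉ = 3 shifts, so k ≥ 3.
k = 4 fails: Shifts {Tue-AM, Wed-AM, Wed-PM, Thu-AM, Fri-AM} need 6 worker-slots in total, but the bakers available for any of those shifts (Eriksen and Abara) can supply at most 5 among them. So no valid schedule exists.
k = 5 works: Mon-PM→Abara, Tue-AM→Eriksen, Tue-PM→Ito, Wed-AM→Eriksen, Wed-PM→Eriksen+Abara, Thu-AM→Eriksen, Thu-PM→Abara, Fri-AM→Eriksen.
Loads: Eriksen 5, Abara 3, Ito 1 — all ≤ 5.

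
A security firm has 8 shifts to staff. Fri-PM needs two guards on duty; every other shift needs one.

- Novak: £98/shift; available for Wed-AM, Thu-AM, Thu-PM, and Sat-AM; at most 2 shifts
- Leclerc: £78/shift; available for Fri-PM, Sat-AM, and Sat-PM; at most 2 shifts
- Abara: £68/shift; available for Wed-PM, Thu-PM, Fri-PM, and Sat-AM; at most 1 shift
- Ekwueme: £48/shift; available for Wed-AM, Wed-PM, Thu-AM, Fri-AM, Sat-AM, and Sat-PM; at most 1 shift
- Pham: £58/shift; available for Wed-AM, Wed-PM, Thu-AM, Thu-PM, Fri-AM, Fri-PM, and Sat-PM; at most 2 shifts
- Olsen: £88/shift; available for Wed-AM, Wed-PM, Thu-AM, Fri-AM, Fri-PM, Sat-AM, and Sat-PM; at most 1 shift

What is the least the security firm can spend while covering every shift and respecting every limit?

£672

Picking the cheapest available guard for each shift independently would cost £472, but that ignores the shift limits.
An optimal schedule: Wed-AM→Novak, Wed-PM→Abara, Thu-AM→Pham, Thu-PM→Novak, Fri-AM→Ekwueme, Fri-PM→Pham+Olsen, Sat-AM→Leclerc, Sat-PM→Leclerc.
Total: 98 + 68 + 58 + 98 + 48 + 58 + 88 + 78 + 78 = £672.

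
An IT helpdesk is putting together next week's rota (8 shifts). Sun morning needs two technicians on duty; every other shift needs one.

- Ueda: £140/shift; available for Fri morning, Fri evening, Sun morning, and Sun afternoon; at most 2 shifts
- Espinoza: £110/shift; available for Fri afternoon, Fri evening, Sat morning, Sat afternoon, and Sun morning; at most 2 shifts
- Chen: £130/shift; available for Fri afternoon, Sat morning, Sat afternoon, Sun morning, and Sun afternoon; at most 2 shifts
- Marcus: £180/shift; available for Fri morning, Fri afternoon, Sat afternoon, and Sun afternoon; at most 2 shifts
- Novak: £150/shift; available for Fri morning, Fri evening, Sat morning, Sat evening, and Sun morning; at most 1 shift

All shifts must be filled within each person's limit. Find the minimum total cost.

Sat evening can only be covered by Novak, so that assignment is forced.
Picking the cheapest available technician for each shift independently would cost £1100, but that ignores the shift limits.
An optimal schedule: Fri morning→Ueda, Fri afternoon→Espinoza, Fri evening→Ueda, Sat morning→Chen, Sat afternoon→Marcus, Sat evening→Novak, Sun morning→Espinoza+Chen, Sun afternoon→Marcus.
Total: 140 + 110 + 140 + 130 + 180 + 150 + 110 + 130 + 180 = £1270.

£1270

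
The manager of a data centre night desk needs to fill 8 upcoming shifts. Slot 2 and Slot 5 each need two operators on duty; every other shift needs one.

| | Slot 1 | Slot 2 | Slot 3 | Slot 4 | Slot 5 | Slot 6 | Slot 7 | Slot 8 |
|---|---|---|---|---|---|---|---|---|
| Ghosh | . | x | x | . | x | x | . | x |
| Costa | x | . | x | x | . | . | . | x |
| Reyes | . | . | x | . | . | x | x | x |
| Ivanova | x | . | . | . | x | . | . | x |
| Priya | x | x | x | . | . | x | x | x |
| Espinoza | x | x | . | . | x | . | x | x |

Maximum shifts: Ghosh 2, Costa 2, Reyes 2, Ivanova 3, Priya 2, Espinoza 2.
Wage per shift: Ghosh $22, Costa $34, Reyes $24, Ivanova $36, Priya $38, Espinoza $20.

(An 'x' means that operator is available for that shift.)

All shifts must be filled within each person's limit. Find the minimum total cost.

$272

Slot 4 can only be covered by Costa, so that assignment is forced.
Picking the cheapest available operator for each shift independently would cost $222, but that ignores the shift limits.
An optimal schedule: Slot 1→Ivanova, Slot 2→Espinoza+Ghosh, Slot 3→Costa, Slot 4→Costa, Slot 5→Espinoza+Ghosh, Slot 6→Reyes, Slot 7→Reyes, Slot 8→Ivanova.
Total: 36 + 20 + 22 + 34 + 34 + 20 + 22 + 24 + 24 + 36 = $272.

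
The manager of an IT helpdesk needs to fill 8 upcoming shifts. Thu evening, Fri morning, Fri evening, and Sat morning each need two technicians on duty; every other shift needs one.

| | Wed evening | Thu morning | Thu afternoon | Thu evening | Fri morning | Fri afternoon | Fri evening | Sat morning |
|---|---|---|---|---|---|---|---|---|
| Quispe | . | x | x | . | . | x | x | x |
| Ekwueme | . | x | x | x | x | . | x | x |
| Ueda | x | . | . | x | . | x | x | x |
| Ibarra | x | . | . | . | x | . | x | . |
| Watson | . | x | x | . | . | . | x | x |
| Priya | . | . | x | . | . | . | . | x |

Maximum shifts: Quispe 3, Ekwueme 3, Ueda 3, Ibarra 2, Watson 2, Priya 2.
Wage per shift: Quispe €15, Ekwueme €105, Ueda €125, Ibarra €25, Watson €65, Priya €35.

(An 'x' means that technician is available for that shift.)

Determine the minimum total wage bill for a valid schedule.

€630

Thu evening can only be covered by Ekwueme and Ueda, so that assignment is forced.
Fri morning can only be covered by Ekwueme and Ibarra, so that assignment is forced.
Picking the cheapest available technician for each shift independently would cost €520, but that ignores the shift limits.
An optimal schedule: Wed evening→Ibarra, Thu morning→Quispe, Thu afternoon→Priya, Thu evening→Ekwueme+Ueda, Fri morning→Ibarra+Ekwueme, Fri afternoon→Quispe, Fri evening→Quispe+Watson, Sat morning→Priya+Watson.
Total: 25 + 15 + 35 + 105 + 125 + 25 + 105 + 15 + 15 + 65 + 35 + 65 = €630.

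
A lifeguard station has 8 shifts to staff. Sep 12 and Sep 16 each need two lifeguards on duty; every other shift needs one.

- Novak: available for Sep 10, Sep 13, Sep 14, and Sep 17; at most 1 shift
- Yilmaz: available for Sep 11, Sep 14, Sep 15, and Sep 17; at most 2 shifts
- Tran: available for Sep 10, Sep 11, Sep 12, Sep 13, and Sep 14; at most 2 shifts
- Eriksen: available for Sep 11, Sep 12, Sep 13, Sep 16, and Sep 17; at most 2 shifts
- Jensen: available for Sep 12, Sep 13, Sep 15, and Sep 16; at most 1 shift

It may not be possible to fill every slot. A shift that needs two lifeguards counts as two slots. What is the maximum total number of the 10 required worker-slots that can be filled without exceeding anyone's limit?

8

Total capacity across all lifeguards is 1+2+2+2+1 = 8, and 10 slots are needed, so at most 8 can be filled.
An assignment achieving 8: Sep 10→Novak, Sep 11→Yilmaz, Sep 12→Tran+Eriksen, Sep 14→Tran, Sep 15→Yilmaz, Sep 16→Eriksen+Jensen.
Loads: Novak 1/1, Yilmaz 2/2, Tran 2/2, Eriksen 2/2, Jensen 1/1.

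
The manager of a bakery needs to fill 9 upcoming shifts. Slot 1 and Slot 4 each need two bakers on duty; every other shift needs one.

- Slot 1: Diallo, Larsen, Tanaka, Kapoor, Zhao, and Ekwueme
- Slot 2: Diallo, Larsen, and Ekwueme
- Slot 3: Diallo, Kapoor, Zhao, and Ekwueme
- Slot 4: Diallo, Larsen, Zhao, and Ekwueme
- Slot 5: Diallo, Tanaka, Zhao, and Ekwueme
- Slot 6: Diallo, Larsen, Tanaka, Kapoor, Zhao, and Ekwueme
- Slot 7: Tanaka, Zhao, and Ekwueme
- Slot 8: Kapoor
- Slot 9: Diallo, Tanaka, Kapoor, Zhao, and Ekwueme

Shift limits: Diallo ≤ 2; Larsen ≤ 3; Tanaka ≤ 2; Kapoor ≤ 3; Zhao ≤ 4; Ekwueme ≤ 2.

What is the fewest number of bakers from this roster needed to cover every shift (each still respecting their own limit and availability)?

11 slots to fill and no one can take more than 4, so at least ⌈11/4⌉ = 3 bakers are needed.
Any 3 bakers together have capacity at most 4+3+3 = 10 < 11 slots, so 3 can never suffice.
Diallo, Larsen, Kapoor, and Zhao alone can cover everything: Slot 1→Larsen+Zhao, Slot 2→Diallo, Slot 3→Kapoor, Slot 4→Larsen+Zhao, Slot 5→Diallo, Slot 6→Larsen, Slot 7→Zhao, Slot 8→Kapoor, Slot 9→Kapoor.

4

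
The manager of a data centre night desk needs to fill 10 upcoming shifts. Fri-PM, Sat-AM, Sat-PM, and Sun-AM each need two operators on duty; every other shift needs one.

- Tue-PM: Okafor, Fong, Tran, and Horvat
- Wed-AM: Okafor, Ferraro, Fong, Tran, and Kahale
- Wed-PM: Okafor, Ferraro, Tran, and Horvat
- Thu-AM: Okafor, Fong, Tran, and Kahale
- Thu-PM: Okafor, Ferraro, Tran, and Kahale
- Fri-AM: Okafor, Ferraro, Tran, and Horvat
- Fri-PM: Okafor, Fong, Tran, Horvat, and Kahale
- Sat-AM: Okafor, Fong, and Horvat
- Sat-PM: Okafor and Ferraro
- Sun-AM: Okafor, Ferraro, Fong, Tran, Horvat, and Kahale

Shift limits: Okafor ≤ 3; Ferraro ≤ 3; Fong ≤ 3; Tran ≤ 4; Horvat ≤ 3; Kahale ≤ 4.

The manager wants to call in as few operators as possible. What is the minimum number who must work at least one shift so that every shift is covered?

5

14 slots to fill and no one can take more than 4, so at least ⌈14/4⌉ = 4 operators are needed.
No set of 4 operators can cover every shift (each such set leaves at least one shift with no one available or exceeds a cap).
Okafor, Ferraro, Fong, Tran, and Horvat alone can cover everything: Tue-PM→Fong, Wed-AM→Ferraro, Wed-PM→Ferraro, Thu-AM→Okafor, Thu-PM→Okafor, Fri-AM→Tran, Fri-PM→Fong+Tran, Sat-AM→Fong+Horvat, Sat-PM→Okafor+Ferraro, Sun-AM→Tran+Horvat.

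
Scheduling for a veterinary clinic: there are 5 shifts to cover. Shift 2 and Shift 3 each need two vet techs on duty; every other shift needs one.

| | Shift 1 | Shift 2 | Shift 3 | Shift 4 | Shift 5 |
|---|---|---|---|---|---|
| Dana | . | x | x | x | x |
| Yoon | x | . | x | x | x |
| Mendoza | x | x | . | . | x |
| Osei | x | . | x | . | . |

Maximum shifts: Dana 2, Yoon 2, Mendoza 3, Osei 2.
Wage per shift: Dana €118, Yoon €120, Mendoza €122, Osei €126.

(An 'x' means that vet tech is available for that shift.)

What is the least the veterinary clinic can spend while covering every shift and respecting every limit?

Shift 2 can only be covered by Dana and Mendoza, so that assignment is forced.
Picking the cheapest available vet tech for each shift independently would cost €834, but that ignores the shift limits.
An optimal schedule: Shift 1→Mendoza, Shift 2→Dana+Mendoza, Shift 3→Dana+Yoon, Shift 4→Yoon, Shift 5→Mendoza.
Total: 122 + 118 + 122 + 118 + 120 + 120 + 122 = €842.

€842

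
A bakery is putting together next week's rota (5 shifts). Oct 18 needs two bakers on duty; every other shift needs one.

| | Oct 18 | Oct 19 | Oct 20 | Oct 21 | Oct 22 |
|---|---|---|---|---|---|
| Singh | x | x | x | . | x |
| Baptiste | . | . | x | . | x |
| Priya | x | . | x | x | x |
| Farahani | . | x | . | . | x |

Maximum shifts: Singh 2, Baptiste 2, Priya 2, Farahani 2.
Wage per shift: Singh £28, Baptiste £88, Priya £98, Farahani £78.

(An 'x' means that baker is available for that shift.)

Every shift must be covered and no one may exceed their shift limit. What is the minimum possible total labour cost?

£408

Oct 18 can only be covered by Singh and Priya, so that assignment is forced.
Oct 21 can only be covered by Priya, so that assignment is forced.
Picking the cheapest available baker for each shift independently would cost £308, but that ignores the shift limits.
An optimal schedule: Oct 18→Singh+Priya, Oct 19→Farahani, Oct 20→Singh, Oct 21→Priya, Oct 22→Farahani.
Total: 28 + 98 + 78 + 28 + 98 + 78 = £408.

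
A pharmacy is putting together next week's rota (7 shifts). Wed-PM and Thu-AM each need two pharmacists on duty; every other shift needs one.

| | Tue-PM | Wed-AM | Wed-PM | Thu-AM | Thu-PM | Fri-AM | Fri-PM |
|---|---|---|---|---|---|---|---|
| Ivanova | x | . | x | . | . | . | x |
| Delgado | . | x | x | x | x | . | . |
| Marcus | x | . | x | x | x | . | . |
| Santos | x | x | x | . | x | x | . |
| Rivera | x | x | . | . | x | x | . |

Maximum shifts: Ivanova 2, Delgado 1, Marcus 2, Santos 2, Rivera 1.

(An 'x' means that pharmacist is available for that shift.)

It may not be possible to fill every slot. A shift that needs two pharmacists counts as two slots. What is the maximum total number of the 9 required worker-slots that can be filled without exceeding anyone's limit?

8

Total capacity across all pharmacists is 2+1+2+2+1 = 8, and 9 slots are needed, so at most 8 can be filled.
An assignment achieving 8: Tue-PM→Ivanova, Wed-AM→Santos, Wed-PM→Marcus, Thu-AM→Delgado+Marcus, Thu-PM→Rivera, Fri-AM→Santos, Fri-PM→Ivanova.
Loads: Ivanova 2/2, Delgado 1/1, Marcus 2/2, Santos 2/2, Rivera 1/1.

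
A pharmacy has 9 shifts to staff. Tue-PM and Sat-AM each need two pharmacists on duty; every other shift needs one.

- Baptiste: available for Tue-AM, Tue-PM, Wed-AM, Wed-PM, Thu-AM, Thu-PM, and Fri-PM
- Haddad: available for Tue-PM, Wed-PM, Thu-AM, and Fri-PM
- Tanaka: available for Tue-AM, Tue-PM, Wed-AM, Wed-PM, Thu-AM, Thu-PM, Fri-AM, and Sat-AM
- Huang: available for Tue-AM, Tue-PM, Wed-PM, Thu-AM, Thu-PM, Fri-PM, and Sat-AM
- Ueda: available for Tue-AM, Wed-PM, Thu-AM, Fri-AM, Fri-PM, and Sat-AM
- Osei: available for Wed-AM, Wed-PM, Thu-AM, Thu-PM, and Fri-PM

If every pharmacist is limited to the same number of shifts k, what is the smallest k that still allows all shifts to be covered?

With 6 pharmacists and 11 worker-slots to fill, someone must work at least ⌈11/6⌉ = 2 shifts, so k ≥ 2.
k = 2 works: Tue-AM→Baptiste, Tue-PM→Haddad+Huang, Wed-AM→Baptiste, Wed-PM→Ueda, Thu-AM→Ueda, Thu-PM→Osei, Fri-AM→Tanaka, Fri-PM→Haddad, Sat-AM→Tanaka+Huang.
Loads: Baptiste 2, Haddad 2, Tanaka 2, Huang 2, Ueda 2, Osei 1 — all ≤ 2.

2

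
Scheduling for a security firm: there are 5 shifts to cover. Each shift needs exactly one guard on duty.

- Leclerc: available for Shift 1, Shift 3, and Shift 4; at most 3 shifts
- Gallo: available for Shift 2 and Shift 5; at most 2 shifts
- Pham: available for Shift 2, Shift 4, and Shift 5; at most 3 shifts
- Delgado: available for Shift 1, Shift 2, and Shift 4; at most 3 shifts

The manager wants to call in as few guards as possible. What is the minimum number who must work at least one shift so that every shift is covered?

2

5 slots to fill and no one can take more than 3, so at least ⌈5/3⌉ = 2 guards are needed.
Leclerc and Gallo alone can cover everything: Shift 1→Leclerc, Shift 2→Gallo, Shift 3→Leclerc, Shift 4→Leclerc, Shift 5→Gallo.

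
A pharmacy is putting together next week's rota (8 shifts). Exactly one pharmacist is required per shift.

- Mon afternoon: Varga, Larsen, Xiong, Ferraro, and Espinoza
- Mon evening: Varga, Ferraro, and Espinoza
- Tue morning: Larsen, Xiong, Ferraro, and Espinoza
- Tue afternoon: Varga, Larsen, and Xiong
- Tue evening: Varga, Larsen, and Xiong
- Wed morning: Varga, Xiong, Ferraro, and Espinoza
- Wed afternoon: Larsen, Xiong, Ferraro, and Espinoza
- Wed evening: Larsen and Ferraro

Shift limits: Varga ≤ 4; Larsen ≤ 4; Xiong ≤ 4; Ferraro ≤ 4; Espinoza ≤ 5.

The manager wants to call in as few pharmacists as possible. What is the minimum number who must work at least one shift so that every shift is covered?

2

8 slots to fill and no one can take more than 5, so at least ⌈8/5⌉ = 2 pharmacists are needed.
Varga and Larsen alone can cover everything: Mon afternoon→Varga, Mon evening→Varga, Tue morning→Larsen, Tue afternoon→Varga, Tue evening→Larsen, Wed morning→Varga, Wed afternoon→Larsen, Wed evening→Larsen.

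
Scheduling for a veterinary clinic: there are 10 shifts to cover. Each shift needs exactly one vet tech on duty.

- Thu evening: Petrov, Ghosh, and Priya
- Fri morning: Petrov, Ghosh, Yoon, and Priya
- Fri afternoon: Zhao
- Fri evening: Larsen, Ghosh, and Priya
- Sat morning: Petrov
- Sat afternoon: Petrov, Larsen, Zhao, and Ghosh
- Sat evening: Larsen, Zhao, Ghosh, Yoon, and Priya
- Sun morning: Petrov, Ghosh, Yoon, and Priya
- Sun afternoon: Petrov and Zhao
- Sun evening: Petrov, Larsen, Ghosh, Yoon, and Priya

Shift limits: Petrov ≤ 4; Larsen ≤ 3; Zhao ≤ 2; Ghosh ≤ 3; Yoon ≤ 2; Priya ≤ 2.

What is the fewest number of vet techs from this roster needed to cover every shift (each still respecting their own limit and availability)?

4

10 slots to fill and no one can take more than 4, so at least ⌈10/4⌉ = 3 vet techs are needed.
No set of 3 vet techs can cover every shift (each such set leaves at least one shift with no one available or exceeds a cap).
Petrov, Larsen, Zhao, and Ghosh alone can cover everything: Thu evening→Petrov, Fri morning→Petrov, Fri afternoon→Zhao, Fri evening→Larsen, Sat morning→Petrov, Sat afternoon→Ghosh, Sat evening→Larsen, Sun morning→Petrov, Sun afternoon→Zhao, Sun evening→Larsen.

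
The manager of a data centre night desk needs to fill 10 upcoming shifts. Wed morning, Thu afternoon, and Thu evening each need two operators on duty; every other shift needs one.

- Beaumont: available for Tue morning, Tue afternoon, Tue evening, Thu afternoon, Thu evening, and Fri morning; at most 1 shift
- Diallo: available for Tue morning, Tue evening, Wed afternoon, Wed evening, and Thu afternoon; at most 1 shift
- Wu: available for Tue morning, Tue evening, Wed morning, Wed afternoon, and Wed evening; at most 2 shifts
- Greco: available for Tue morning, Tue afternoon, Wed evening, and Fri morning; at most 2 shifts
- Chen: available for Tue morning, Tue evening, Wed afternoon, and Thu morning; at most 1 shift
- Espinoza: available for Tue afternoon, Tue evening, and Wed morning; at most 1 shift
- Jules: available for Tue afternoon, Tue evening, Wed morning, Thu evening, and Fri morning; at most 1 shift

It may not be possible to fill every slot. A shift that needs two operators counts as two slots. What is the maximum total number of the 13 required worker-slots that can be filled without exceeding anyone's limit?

Total capacity across all operators is 1+1+2+2+1+1+1 = 9, and 13 slots are needed, so at most 9 can be filled.
An assignment achieving 9: Wed morning→Wu+Espinoza, Wed afternoon→Wu, Wed evening→Greco, Thu morning→Chen, Thu afternoon→Beaumont+Diallo, Thu evening→Jules, Fri morning→Greco.
Loads: Beaumont 1/1, Diallo 1/1, Wu 2/2, Greco 2/2, Chen 1/1, Espinoza 1/1, Jules 1/1.

9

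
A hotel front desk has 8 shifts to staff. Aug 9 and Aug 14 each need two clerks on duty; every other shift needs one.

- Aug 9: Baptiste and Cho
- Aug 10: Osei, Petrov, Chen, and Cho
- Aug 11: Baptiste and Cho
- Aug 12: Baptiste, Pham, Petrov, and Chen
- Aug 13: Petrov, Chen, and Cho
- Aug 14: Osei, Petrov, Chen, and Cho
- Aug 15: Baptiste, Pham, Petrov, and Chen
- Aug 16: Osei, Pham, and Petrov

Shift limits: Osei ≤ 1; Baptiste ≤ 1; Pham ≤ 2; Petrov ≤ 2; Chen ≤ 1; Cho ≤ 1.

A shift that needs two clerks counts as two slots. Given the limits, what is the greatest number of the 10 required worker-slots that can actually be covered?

8

Total capacity across all clerks is 1+1+2+2+1+1 = 8, and 10 slots are needed, so at most 8 can be filled.
An assignment achieving 8: Aug 9→Baptiste+Cho, Aug 10→Petrov, Aug 12→Pham, Aug 13→Petrov, Aug 14→Chen, Aug 15→Pham, Aug 16→Osei.
Loads: Osei 1/1, Baptiste 1/1, Pham 2/2, Petrov 2/2, Chen 1/1, Cho 1/1.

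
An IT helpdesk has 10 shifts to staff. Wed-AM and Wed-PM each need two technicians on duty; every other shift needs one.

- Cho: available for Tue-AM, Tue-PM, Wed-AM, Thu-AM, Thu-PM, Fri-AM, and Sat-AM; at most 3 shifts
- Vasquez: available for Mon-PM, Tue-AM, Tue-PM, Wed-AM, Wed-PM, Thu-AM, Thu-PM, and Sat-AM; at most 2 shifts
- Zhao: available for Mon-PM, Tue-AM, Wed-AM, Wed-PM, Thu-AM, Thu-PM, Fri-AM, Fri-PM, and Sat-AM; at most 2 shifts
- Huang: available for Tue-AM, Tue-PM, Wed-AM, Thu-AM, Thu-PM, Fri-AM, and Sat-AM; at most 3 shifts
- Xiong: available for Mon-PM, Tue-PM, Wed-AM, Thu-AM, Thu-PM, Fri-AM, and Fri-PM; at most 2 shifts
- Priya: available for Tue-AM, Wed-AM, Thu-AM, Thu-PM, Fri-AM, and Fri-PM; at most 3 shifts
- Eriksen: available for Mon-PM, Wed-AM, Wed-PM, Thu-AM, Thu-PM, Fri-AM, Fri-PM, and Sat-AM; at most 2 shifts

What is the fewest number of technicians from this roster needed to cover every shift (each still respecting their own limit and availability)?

12 slots to fill and no one can take more than 3, so at least ⌈12/3⌉ = 4 technicians are needed.
Any 4 technicians together have capacity at most 3+3+3+2 = 11 < 12 slots, so 4 can never suffice.
Cho, Vasquez, Zhao, Huang, and Xiong alone can cover everything: Mon-PM→Vasquez, Tue-AM→Cho, Tue-PM→Cho, Wed-AM→Huang+Xiong, Wed-PM→Vasquez+Zhao, Thu-AM→Huang, Thu-PM→Xiong, Fri-AM→Cho, Fri-PM→Zhao, Sat-AM→Huang.

5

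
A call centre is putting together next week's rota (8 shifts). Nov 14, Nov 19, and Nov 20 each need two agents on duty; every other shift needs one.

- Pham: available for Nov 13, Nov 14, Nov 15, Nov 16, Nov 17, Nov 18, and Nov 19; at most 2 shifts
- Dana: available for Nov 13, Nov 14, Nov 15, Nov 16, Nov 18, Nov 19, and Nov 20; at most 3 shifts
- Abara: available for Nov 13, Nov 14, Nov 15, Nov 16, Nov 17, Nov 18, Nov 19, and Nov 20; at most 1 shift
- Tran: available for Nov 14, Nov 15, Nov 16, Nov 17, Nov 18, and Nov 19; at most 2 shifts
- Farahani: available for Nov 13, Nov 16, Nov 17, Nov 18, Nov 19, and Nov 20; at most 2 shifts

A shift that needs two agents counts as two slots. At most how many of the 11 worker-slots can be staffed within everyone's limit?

Total capacity across all agents is 2+3+1+2+2 = 10, and 11 slots are needed, so at most 10 can be filled.
An assignment achieving 10: Nov 13→Pham, Nov 14→Pham+Dana, Nov 15→Dana, Nov 16→Tran, Nov 17→Tran, Nov 18→Farahani, Nov 19→Farahani, Nov 20→Dana+Abara.
Loads: Pham 2/2, Dana 3/3, Abara 1/1, Tran 2/2, Farahani 2/2.

10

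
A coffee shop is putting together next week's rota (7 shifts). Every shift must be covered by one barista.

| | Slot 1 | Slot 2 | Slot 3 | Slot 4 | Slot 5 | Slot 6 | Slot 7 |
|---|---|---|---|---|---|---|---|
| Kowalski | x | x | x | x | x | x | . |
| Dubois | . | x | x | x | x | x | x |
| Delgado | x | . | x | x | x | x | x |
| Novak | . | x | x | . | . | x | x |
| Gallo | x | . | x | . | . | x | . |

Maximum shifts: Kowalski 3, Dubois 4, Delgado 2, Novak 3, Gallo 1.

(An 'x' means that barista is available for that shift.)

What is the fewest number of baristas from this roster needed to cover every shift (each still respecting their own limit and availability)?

2

7 slots to fill and no one can take more than 4, so at least ⌈7/4⌉ = 2 baristas are needed.
Kowalski and Dubois alone can cover everything: Slot 1→Kowalski, Slot 2→Kowalski, Slot 3→Kowalski, Slot 4→Dubois, Slot 5→Dubois, Slot 6→Dubois, Slot 7→Dubois.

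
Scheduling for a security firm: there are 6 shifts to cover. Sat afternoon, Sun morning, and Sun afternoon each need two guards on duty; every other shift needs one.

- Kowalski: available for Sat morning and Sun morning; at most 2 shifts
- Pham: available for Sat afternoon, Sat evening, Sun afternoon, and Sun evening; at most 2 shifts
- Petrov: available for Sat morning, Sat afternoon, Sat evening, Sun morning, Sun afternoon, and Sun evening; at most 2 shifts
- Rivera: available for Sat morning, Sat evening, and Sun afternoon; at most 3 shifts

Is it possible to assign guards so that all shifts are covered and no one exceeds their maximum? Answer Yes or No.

No

Total capacity is 9 and 9 slots are needed, so capacity alone doesn't rule it out.
Shifts {Sat afternoon, Sun morning, Sun afternoon, Sun evening} need 7 worker-slots in total, but the guards available for any of those shifts (Kowalski, Pham, Petrov, and Rivera) can supply at most 6 among them. So no valid schedule exists.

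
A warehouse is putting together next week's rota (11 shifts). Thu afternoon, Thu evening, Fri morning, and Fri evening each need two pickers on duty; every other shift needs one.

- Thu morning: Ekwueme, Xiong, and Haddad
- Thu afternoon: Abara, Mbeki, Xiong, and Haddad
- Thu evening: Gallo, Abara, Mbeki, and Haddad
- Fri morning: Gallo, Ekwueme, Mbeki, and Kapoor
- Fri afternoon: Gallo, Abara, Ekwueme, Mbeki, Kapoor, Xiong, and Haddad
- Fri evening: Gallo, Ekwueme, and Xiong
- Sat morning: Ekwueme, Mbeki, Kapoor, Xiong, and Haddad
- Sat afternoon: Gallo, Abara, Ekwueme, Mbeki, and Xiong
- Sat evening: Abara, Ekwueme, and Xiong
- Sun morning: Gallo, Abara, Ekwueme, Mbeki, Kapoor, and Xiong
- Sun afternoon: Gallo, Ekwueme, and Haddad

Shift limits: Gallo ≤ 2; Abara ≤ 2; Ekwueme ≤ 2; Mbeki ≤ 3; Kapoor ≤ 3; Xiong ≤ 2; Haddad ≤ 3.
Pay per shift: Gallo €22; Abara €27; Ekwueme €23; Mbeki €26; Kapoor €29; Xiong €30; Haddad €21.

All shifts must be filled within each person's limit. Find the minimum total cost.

Picking the cheapest available picker for each shift independently would cost €331, but that ignores the shift limits.
An optimal schedule: Thu morning→Haddad, Thu afternoon→Mbeki+Abara, Thu evening→Mbeki+Abara, Fri morning→Mbeki+Kapoor, Fri afternoon→Kapoor, Fri evening→Gallo+Ekwueme, Sat morning→Haddad, Sat afternoon→Gallo, Sat evening→Ekwueme, Sun morning→Kapoor, Sun afternoon→Haddad.
Total: 21 + 26 + 27 + 26 + 27 + 26 + 29 + 29 + 22 + 23 + 21 + 22 + 23 + 29 + 21 = €372.

€372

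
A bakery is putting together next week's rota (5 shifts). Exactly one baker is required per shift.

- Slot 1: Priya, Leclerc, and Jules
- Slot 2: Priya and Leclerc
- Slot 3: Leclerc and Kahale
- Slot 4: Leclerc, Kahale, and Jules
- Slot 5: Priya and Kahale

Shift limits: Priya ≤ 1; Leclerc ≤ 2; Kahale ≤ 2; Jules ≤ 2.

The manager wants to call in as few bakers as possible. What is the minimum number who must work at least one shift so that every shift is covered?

3

5 slots to fill and no one can take more than 2, so at least ⌈5/2⌉ = 3 bakers are needed.
Priya, Leclerc, and Kahale alone can cover everything: Slot 1→Priya, Slot 2→Leclerc, Slot 3→Leclerc, Slot 4→Kahale, Slot 5→Kahale.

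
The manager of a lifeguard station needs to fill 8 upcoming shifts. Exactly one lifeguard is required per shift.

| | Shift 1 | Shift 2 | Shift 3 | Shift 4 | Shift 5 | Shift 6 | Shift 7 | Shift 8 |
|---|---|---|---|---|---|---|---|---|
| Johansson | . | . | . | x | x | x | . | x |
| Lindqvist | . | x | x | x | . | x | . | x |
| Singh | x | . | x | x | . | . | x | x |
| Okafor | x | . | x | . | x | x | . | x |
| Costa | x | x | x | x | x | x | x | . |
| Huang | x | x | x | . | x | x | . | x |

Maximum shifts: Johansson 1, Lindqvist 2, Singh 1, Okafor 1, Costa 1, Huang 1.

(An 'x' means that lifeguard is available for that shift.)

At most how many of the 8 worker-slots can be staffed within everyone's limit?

Total capacity across all lifeguards is 1+2+1+1+1+1 = 7, and 8 slots are needed, so at most 7 can be filled.
An assignment achieving 7: Shift 1→Okafor, Shift 2→Lindqvist, Shift 3→Lindqvist, Shift 4→Johansson, Shift 5→Costa, Shift 6→Huang, Shift 7→Singh.
Loads: Johansson 1/1, Lindqvist 2/2, Singh 1/1, Okafor 1/1, Costa 1/1, Huang 1/1.

7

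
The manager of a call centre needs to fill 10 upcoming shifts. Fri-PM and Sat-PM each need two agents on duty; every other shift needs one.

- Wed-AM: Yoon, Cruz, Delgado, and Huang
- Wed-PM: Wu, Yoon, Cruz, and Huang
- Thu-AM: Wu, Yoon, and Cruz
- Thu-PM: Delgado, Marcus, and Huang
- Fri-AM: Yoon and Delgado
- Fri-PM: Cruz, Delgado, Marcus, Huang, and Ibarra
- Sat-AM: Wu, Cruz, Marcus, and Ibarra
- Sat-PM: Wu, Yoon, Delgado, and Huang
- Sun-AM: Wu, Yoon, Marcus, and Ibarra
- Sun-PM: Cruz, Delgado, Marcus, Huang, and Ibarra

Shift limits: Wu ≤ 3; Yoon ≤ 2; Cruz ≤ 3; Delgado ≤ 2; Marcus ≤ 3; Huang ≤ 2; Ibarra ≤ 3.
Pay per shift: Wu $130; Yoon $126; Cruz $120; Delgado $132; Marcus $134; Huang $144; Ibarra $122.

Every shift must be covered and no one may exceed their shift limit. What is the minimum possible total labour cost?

Picking the cheapest available agent for each shift independently would cost $1478, but that ignores the shift limits.
An optimal schedule: Wed-AM→Cruz, Wed-PM→Wu, Thu-AM→Cruz, Thu-PM→Delgado, Fri-AM→Yoon, Fri-PM→Cruz+Ibarra, Sat-AM→Ibarra, Sat-PM→Yoon+Wu, Sun-AM→Wu, Sun-PM→Ibarra.
Total: 120 + 130 + 120 + 132 + 126 + 120 + 122 + 122 + 126 + 130 + 130 + 122 = $1500.

$1500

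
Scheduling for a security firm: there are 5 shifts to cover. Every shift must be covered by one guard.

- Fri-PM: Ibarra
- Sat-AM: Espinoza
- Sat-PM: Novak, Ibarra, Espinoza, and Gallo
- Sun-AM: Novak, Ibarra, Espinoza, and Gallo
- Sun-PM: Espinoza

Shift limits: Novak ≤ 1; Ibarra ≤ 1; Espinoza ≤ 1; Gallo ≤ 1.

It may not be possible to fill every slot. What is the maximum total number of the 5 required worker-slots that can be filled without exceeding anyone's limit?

4

Total capacity across all guards is 1+1+1+1 = 4, and 5 slots are needed, so at most 4 can be filled.
An assignment achieving 4: Fri-PM→Ibarra, Sat-AM→Espinoza, Sat-PM→Novak, Sun-AM→Gallo.
Loads: Novak 1/1, Ibarra 1/1, Espinoza 1/1, Gallo 1/1.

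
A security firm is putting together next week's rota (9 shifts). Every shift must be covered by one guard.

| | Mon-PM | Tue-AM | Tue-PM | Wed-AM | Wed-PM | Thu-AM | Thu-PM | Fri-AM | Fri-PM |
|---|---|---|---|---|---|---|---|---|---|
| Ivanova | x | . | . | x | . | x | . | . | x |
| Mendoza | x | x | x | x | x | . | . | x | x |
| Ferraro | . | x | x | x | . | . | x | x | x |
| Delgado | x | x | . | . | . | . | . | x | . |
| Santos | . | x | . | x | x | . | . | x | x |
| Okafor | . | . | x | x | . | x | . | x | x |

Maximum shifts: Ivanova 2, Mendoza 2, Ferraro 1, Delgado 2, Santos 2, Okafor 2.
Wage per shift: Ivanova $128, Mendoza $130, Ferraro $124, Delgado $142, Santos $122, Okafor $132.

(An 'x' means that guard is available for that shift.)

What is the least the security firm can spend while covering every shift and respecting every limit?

Thu-PM can only be covered by Ferraro, so that assignment is forced.
Picking the cheapest available guard for each shift independently would cost $1114, but that ignores the shift limits.
An optimal schedule: Mon-PM→Ivanova, Tue-AM→Santos, Tue-PM→Mendoza, Wed-AM→Mendoza, Wed-PM→Santos, Thu-AM→Ivanova, Thu-PM→Ferraro, Fri-AM→Okafor, Fri-PM→Okafor.
Total: 128 + 122 + 130 + 130 + 122 + 128 + 124 + 132 + 132 = $1148.

$1148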